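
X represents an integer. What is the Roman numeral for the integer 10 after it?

X = 10
10 + 10 = 20

XX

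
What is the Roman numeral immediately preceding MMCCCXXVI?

MMCCCXXVI = 2326; previous is 2325

MMCCCXXV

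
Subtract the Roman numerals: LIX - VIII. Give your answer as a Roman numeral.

LIX = 59
VIII = 8
59 - 8 = 51

LI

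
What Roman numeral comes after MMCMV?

MMCMV = 2905; next is 2906

MMCMVI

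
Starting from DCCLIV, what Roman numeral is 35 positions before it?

DCCLIV = 754
754 - 35 = 719

DCCXIX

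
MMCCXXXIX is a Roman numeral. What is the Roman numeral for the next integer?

MMCCXXXIX = 2239; next is 2240

MMCCXL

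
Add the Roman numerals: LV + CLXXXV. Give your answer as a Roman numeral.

LV = 55
CLXXXV = 185
55 + 185 = 240

CCXL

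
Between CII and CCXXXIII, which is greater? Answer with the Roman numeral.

CII = 102
CCXXXIII = 233
233 is larger

CCXXXIII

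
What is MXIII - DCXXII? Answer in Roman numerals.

MXIII = 1013
DCXXII = 622
1013 - 622 = 391

CCCXCI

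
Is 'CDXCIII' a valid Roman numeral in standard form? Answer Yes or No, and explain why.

'CDXCIII': Check the rules: uses only the symbols I, V, X, L, C, D, M; no symbol is repeated more than three times in a row; V, L and D each appear at most once; the only places a smaller symbol precedes a larger one are the allowed subtractive pairs CD, XC, the symbol right after such a pair (if any) is smaller than the pair's first symbol, and otherwise the values never increase from left to right. Value: CD (400) + XC (90) + I (1) + I (1) + I (1) = 493. So it is a valid standard Roman numeral.

Yes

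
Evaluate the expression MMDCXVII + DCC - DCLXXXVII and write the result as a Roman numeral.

MMDCXVII = 2617, DCC = 700, DCLXXXVII = 687
2617 + 700 = 3317
3317 - 687 = 2630

MMDCXXX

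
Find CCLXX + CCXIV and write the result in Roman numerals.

CCLXX = 270
CCXIV = 214
270 + 214 = 484

CDLXXXIV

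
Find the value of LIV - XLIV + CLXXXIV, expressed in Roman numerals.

LIV = 54, XLIV = 44, CLXXXIV = 184
54 - 44 = 10
10 + 184 = 194

CXCIV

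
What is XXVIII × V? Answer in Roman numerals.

XXVIII = 28
V = 5
28 × 5 = 140

CXL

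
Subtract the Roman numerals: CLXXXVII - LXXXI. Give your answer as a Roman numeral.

CLXXXVII = 187
LXXXI = 81
187 - 81 = 106

CVI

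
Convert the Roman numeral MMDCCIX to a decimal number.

MMDCCIX: M=1000, M=1000, D=500, C=100, C=100, IX=9
1000 + 1000 + 500 + 100 + 100 + 9 = 2709

2709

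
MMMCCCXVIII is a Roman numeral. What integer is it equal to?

MMMCCCXVIII: M=1000, M=1000, M=1000, C=100, C=100, C=100, X=10, V=5, I=1, I=1, I=1
1000 + 1000 + 1000 + 100 + 100 + 100 + 10 + 5 + 1 + 1 + 1 = 3318

3318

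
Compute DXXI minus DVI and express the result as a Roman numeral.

DXXI = 521
DVI = 506
521 - 506 = 15

XV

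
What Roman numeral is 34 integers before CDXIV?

CDXIV = 414
414 - 34 = 380

CCCLXXX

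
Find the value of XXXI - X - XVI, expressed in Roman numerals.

XXXI = 31, X = 10, XVI = 16
31 - 10 = 21
21 - 16 = 5

V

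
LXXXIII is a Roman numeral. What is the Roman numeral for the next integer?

LXXXIII = 83; next is 84

LXXXIV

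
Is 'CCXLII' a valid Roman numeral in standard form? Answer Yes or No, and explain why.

'CCXLII': Check the rules: uses only the symbols I, V, X, L, C, D, M; no symbol is repeated more than three times in a row; V, L and D each appear at most once; the only place a smaller symbol precedes a larger one is the allowed subtractive pair XL, the symbol right after such a pair (if any) is smaller than the pair's first symbol, and otherwise the values never increase from left to right. Value: C (100) + C (100) + XL (40) + I (1) + I (1) = 242. So it is a valid standard Roman numeral.

Yes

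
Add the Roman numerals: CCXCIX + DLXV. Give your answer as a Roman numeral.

CCXCIX = 299
DLXV = 565
299 + 565 = 864

DCCCLXIV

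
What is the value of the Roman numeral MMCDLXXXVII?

MMCDLXXXVII: M=1000, M=1000, CD=400, L=50, X=10, X=10, X=10, V=5, I=1, I=1
1000 + 1000 + 400 + 50 + 10 + 10 + 10 + 5 + 1 + 1 = 2487

2487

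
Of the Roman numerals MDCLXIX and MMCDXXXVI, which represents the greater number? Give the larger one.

MDCLXIX = 1669
MMCDXXXVI = 2436
2436 is larger

MMCDXXXVI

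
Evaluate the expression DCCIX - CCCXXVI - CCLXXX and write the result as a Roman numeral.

DCCIX = 709, CCCXXVI = 326, CCLXXX = 280
709 - 326 = 383
383 - 280 = 103

CIII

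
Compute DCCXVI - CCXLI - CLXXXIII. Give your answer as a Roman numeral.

DCCXVI = 716, CCXLI = 241, CLXXXIII = 183
716 - 241 = 475
475 - 183 = 292

CCXCII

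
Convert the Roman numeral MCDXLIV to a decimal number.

MCDXLIV: M=1000, CD=400, XL=40, IV=4
1000 + 400 + 40 + 4 = 1444

1444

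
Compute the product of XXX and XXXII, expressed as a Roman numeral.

XXX = 30
XXXII = 32
30 × 32 = 960

CMLX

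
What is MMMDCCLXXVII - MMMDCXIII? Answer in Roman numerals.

MMMDCCLXXVII = 3777
MMMDCXIII = 3613
3777 - 3613 = 164

CLXIV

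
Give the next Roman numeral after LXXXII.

LXXXII = 82, so the next integer is 82 + 1 = 83

LXXXIII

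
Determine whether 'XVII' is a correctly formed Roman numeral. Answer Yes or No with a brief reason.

'XVII': Check the rules: uses only the symbols I, V, X, L, C, D, M; no symbol is repeated more than three times in a row; V, L and D each appear at most once; no smaller symbol precedes a larger one (values never increase from left to right). Value: X (10) + V (5) + I (1) + I (1) = 17. So it is a valid standard Roman numeral.

Yes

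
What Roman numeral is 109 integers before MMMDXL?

MMMDXL = 3540
3540 - 109 = 3431

MMMCDXXXI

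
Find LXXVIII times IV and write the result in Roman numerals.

LXXVIII = 78
IV = 4
78 × 4 = 312

CCCXII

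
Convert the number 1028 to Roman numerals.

Convert 1028 to Roman numerals:
  1028 contains 1×1000 (M)
  28 contains 2×10 (XX)
  8 contains 1×5 (V)
  3 contains 3×1 (III)

MXXVIII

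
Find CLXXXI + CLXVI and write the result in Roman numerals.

CLXXXI = 181
CLXVI = 166
181 + 166 = 347

CCCXLVII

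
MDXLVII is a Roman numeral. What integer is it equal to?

MDXLVII: M=1000, D=500, XL=40, V=5, I=1, I=1
1000 + 500 + 40 + 5 + 1 + 1 = 1547

1547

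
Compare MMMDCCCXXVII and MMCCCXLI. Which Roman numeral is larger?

MMMDCCCXXVII = 3827
MMCCCXLI = 2341
3827 is larger

MMMDCCCXXVII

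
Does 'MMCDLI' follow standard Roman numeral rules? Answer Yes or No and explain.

'MMCDLI': Check the rules: uses only the symbols I, V, X, L, C, D, M; no symbol is repeated more than three times in a row; V, L and D each appear at most once; the only place a smaller symbol precedes a larger one is the allowed subtractive pair CD, the symbol right after such a pair (if any) is smaller than the pair's first symbol, and otherwise the values never increase from left to right. Value: M (1000) + M (1000) + CD (400) + L (50) + I (1) = 2451. So it is a valid standard Roman numeral.

Yes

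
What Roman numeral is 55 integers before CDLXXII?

CDLXXII = 472
472 - 55 = 417

CDXVII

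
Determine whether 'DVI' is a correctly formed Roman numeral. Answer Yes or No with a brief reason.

'DVI': Check the rules: uses only the symbols I, V, X, L, C, D, M; no symbol is repeated more than three times in a row; V, L and D each appear at most once; no smaller symbol precedes a larger one (values never increase from left to right). Value: D (500) + V (5) + I (1) = 506. So it is a valid standard Roman numeral.

Yes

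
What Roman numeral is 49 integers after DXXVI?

DXXVI = 526
526 + 49 = 575

DLXXV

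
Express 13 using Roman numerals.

Convert 13 to Roman numerals:
  13 contains 1×10 (X)
  3 contains 3×1 (III)

XIII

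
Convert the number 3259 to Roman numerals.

Convert 3259 to Roman numerals:
  3259 contains 3×1000 (MMM)
  259 contains 2×100 (CC)
  59 contains 1×50 (L)
  9 contains 1×9 (IX)

MMMCCLIX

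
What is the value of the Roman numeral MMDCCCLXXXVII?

MMDCCCLXXXVII: M=1000, M=1000, D=500, C=100, C=100, C=100, L=50, X=10, X=10, X=10, V=5, I=1, I=1
1000 + 1000 + 500 + 100 + 100 + 100 + 50 + 10 + 10 + 10 + 5 + 1 + 1 = 2887

2887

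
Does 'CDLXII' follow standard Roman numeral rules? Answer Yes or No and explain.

'CDLXII': Check the rules: uses only the symbols I, V, X, L, C, D, M; no symbol is repeated more than three times in a row; V, L and D each appear at most once; the only place a smaller symbol precedes a larger one is the allowed subtractive pair CD, the symbol right after such a pair (if any) is smaller than the pair's first symbol, and otherwise the values never increase from left to right. Value: CD (400) + L (50) + X (10) + I (1) + I (1) = 462. So it is a valid standard Roman numeral.

Yes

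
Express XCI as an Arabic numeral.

XCI: XC=90, I=1
90 + 1 = 91

91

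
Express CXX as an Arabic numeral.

CXX: C=100, X=10, X=10
100 + 10 + 10 = 120

120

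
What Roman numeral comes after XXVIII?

XXVIII = 28; next is 29

XXIX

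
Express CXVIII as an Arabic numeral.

CXVIII: C=100, X=10, V=5, I=1, I=1, I=1
100 + 10 + 5 + 1 + 1 + 1 = 118

118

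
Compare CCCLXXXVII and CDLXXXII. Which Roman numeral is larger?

CCCLXXXVII = 387
CDLXXXII = 482
482 is larger

CDLXXXII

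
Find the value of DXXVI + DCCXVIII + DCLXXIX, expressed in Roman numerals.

DXXVI = 526, DCCXVIII = 718, DCLXXIX = 679
526 + 718 = 1244
1244 + 679 = 1923

MCMXXIII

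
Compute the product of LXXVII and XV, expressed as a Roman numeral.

LXXVII = 77
XV = 15
77 × 15 = 1155

MCLV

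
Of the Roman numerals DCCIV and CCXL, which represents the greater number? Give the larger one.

DCCIV = 704
CCXL = 240
704 is larger

DCCIV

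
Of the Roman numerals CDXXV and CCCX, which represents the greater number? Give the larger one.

CDXXV = 425
CCCX = 310
425 is larger

CDXXV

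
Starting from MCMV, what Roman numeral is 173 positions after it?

MCMV = 1905
1905 + 173 = 2078

MMLXXVIII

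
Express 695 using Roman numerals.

Convert 695 to Roman numerals:
  695 contains 1×500 (D)
  195 contains 1×100 (C)
  95 contains 1×90 (XC)
  5 contains 1×5 (V)

DCXCV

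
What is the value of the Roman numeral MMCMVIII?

MMCMVIII: M=1000, M=1000, CM=900, V=5, I=1, I=1, I=1
1000 + 1000 + 900 + 5 + 1 + 1 + 1 = 2908

2908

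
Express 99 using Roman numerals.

Convert 99 to Roman numerals:
  99 contains 1×90 (XC)
  9 contains 1×9 (IX)

XCIX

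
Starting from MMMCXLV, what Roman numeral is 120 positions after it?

MMMCXLV = 3145
3145 + 120 = 3265

MMMCCLXV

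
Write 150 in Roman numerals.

Convert 150 to Roman numerals:
  150 contains 1×100 (C)
  50 contains 1×50 (L)

CL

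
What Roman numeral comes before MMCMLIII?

MMCMLIII = 2953; previous is 2952

MMCMLII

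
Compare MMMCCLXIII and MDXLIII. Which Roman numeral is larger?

MMMCCLXIII = 3263
MDXLIII = 1543
3263 is larger

MMMCCLXIII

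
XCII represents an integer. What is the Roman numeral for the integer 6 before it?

XCII = 92
92 - 6 = 86

LXXXVI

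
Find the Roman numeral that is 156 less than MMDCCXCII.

MMDCCXCII = 2792
2792 - 156 = 2636

MMDCXXXVI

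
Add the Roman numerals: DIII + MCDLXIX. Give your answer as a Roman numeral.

DIII = 503
MCDLXIX = 1469
503 + 1469 = 1972

MCMLXXII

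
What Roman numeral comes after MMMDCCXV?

MMMDCCXV = 3715; next is 3716

MMMDCCXVI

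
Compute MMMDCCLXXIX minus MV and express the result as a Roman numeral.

MMMDCCLXXIX = 3779
MV = 1005
3779 - 1005 = 2774

MMDCCLXXIV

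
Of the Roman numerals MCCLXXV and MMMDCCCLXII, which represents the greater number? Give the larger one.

MCCLXXV = 1275
MMMDCCCLXII = 3862
3862 is larger

MMMDCCCLXII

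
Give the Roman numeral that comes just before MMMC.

MMMC = 3100, so the previous integer is 3100 - 1 = 3099

MMMXCIX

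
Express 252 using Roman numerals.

Convert 252 to Roman numerals:
  252 contains 2×100 (CC)
  52 contains 1×50 (L)
  2 contains 2×1 (II)

CCLII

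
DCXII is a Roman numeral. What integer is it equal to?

DCXII: D=500, C=100, X=10, I=1, I=1
500 + 100 + 10 + 1 + 1 = 612

612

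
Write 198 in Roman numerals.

Convert 198 to Roman numerals:
  198 contains 1×100 (C)
  98 contains 1×90 (XC)
  8 contains 1×5 (V)
  3 contains 3×1 (III)

CXCVIII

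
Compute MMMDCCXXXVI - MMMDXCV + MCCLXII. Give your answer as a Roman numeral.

MMMDCCXXXVI = 3736, MMMDXCV = 3595, MCCLXII = 1262
3736 - 3595 = 141
141 + 1262 = 1403

MCDIII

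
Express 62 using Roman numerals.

Convert 62 to Roman numerals:
  62 contains 1×50 (L)
  12 contains 1×10 (X)
  2 contains 2×1 (II)

LXII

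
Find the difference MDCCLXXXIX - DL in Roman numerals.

MDCCLXXXIX = 1789
DL = 550
1789 - 550 = 1239

MCCXXXIX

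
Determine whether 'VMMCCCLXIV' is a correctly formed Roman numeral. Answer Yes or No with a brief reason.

'VMMCCCLXIV': V should not appear more than once

No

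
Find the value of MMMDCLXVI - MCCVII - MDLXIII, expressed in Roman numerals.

MMMDCLXVI = 3666, MCCVII = 1207, MDLXIII = 1563
3666 - 1207 = 2459
2459 - 1563 = 896

DCCCXCVI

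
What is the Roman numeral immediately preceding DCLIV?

DCLIV = 654, so the previous integer is 654 - 1 = 653

DCLIII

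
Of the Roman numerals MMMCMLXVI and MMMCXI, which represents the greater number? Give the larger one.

MMMCMLXVI = 3966
MMMCXI = 3111
3966 is larger

MMMCMLXVI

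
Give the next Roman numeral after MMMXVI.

MMMXVI = 3016, so the next integer is 3016 + 1 = 3017

MMMXVII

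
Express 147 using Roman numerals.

Convert 147 to Roman numerals:
  147 contains 1×100 (C)
  47 contains 1×40 (XL)
  7 contains 1×5 (V)
  2 contains 2×1 (II)

CXLVII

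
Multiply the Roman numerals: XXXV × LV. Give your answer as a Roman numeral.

XXXV = 35
LV = 55
35 × 55 = 1925

MCMXXV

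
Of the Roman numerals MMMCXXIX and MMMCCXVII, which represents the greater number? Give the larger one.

MMMCXXIX = 3129
MMMCCXVII = 3217
3217 is larger

MMMCCXVII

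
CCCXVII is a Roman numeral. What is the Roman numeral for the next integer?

CCCXVII = 317, so the next integer is 317 + 1 = 318

CCCXVIII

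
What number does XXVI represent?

XXVI: X=10, X=10, V=5, I=1
10 + 10 + 5 + 1 = 26

26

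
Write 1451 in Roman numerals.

Convert 1451 to Roman numerals:
  1451 contains 1×1000 (M)
  451 contains 1×400 (CD)
  51 contains 1×50 (L)
  1 contains 1×1 (I)

MCDLI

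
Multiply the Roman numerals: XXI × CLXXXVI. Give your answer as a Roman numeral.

XXI = 21
CLXXXVI = 186
21 × 186 = 3906

MMMCMVI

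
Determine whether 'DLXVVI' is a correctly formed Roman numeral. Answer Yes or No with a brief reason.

'DLXVVI': V should not appear more than once

No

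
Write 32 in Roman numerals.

Convert 32 to Roman numerals:
  32 contains 3×10 (XXX)
  2 contains 2×1 (II)

XXXII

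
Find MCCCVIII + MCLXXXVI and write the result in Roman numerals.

MCCCVIII = 1308
MCLXXXVI = 1186
1308 + 1186 = 2494

MMCDXCIV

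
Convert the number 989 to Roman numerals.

Convert 989 to Roman numerals:
  989 contains 1×900 (CM)
  89 contains 1×50 (L)
  39 contains 3×10 (XXX)
  9 contains 1×9 (IX)

CMLXXXIX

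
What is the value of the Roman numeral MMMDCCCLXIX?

MMMDCCCLXIX: M=1000, M=1000, M=1000, D=500, C=100, C=100, C=100, L=50, X=10, IX=9
1000 + 1000 + 1000 + 500 + 100 + 100 + 100 + 50 + 10 + 9 = 3869

3869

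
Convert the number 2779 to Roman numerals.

Convert 2779 to Roman numerals:
  2779 contains 2×1000 (MM)
  779 contains 1×500 (D)
  279 contains 2×100 (CC)
  79 contains 1×50 (L)
  29 contains 2×10 (XX)
  9 contains 1×9 (IX)

MMDCCLXXIX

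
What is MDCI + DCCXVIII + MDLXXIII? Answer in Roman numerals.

MDCI = 1601, DCCXVIII = 718, MDLXXIII = 1573
1601 + 718 = 2319
2319 + 1573 = 3892

MMMDCCCXCII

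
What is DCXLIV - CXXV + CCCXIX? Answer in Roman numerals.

DCXLIV = 644, CXXV = 125, CCCXIX = 319
644 - 125 = 519
519 + 319 = 838

DCCCXXXVIII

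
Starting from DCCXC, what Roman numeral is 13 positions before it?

DCCXC = 790
790 - 13 = 777

DCCLXXVII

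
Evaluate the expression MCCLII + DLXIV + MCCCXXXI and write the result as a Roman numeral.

MCCLII = 1252, DLXIV = 564, MCCCXXXI = 1331
1252 + 564 = 1816
1816 + 1331 = 3147

MMMCXLVII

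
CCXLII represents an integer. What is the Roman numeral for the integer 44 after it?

CCXLII = 242
242 + 44 = 286

CCLXXXVI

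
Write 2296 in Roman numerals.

Convert 2296 to Roman numerals:
  2296 contains 2×1000 (MM)
  296 contains 2×100 (CC)
  96 contains 1×90 (XC)
  6 contains 1×5 (V)
  1 contains 1×1 (I)

MMCCXCVI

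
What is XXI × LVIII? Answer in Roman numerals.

XXI = 21
LVIII = 58
21 × 58 = 1218

MCCXVIII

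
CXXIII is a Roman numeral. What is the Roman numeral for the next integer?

CXXIII = 123, so the next integer is 123 + 1 = 124

CXXIV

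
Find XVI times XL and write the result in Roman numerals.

XVI = 16
XL = 40
16 × 40 = 640

DCXL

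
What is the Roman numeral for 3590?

Convert 3590 to Roman numerals:
  3590 contains 3×1000 (MMM)
  590 contains 1×500 (D)
  90 contains 1×90 (XC)

MMMDXC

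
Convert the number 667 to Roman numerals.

Convert 667 to Roman numerals:
  667 contains 1×500 (D)
  167 contains 1×100 (C)
  67 contains 1×50 (L)
  17 contains 1×10 (X)
  7 contains 1×5 (V)
  2 contains 2×1 (II)

DCLXVII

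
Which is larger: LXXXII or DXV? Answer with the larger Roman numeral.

LXXXII = 82
DXV = 515
515 is larger

DXV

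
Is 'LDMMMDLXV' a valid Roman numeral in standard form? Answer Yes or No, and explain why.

'LDMMMDLXV': L should not appear more than once

No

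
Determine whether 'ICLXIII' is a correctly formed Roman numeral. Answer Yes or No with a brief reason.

'ICLXIII': Invalid subtractive combination: IC

No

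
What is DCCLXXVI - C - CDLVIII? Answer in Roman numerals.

DCCLXXVI = 776, C = 100, CDLVIII = 458
776 - 100 = 676
676 - 458 = 218

CCXVIII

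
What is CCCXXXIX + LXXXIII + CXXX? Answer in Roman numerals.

CCCXXXIX = 339, LXXXIII = 83, CXXX = 130
339 + 83 = 422
422 + 130 = 552

DLII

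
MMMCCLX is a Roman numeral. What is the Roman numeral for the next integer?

MMMCCLX = 3260, so the next integer is 3260 + 1 = 3261

MMMCCLXI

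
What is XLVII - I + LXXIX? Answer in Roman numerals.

XLVII = 47, I = 1, LXXIX = 79
47 - 1 = 46
46 + 79 = 125

CXXV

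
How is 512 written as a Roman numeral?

Convert 512 to Roman numerals:
  512 contains 1×500 (D)
  12 contains 1×10 (X)
  2 contains 2×1 (II)

DXII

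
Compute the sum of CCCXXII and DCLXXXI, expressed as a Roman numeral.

CCCXXII = 322
DCLXXXI = 681
322 + 681 = 1003

MIII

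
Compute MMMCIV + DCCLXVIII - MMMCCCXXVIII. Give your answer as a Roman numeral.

MMMCIV = 3104, DCCLXVIII = 768, MMMCCCXXVIII = 3328
3104 + 768 = 3872
3872 - 3328 = 544

DXLIV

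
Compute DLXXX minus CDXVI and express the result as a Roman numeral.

DLXXX = 580
CDXVI = 416
580 - 416 = 164

CLXIV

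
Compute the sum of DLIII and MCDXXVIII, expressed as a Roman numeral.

DLIII = 553
MCDXXVIII = 1428
553 + 1428 = 1981

MCMLXXXI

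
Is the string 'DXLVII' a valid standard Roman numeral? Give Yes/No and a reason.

'DXLVII': Check the rules: uses only the symbols I, V, X, L, C, D, M; no symbol is repeated more than three times in a row; V, L and D each appear at most once; the only place a smaller symbol precedes a larger one is the allowed subtractive pair XL, the symbol right after such a pair (if any) is smaller than the pair's first symbol, and otherwise the values never increase from left to right. Value: D (500) + XL (40) + V (5) + I (1) + I (1) = 547. So it is a valid standard Roman numeral.

Yes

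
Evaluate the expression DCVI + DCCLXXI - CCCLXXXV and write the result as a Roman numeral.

DCVI = 606, DCCLXXI = 771, CCCLXXXV = 385
606 + 771 = 1377
1377 - 385 = 992

CMXCII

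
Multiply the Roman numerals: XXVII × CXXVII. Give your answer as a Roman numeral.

XXVII = 27
CXXVII = 127
27 × 127 = 3429

MMMCDXXIX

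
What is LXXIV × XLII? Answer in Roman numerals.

LXXIV = 74
XLII = 42
74 × 42 = 3108

MMMCVIII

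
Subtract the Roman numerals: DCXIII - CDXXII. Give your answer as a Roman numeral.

DCXIII = 613
CDXXII = 422
613 - 422 = 191

CXCI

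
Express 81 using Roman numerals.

Convert 81 to Roman numerals:
  81 contains 1×50 (L)
  31 contains 3×10 (XXX)
  1 contains 1×1 (I)

LXXXI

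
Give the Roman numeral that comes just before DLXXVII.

DLXXVII = 577, so the previous integer is 577 - 1 = 576

DLXXVI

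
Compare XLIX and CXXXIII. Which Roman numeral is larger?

XLIX = 49
CXXXIII = 133
133 is larger

CXXXIII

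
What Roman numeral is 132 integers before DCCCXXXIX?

DCCCXXXIX = 839
839 - 132 = 707

DCCVII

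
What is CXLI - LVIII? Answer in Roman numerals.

CXLI = 141
LVIII = 58
141 - 58 = 83

LXXXIII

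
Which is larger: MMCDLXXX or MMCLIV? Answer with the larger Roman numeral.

MMCDLXXX = 2480
MMCLIV = 2154
2480 is larger

MMCDLXXX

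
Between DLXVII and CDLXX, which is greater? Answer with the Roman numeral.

DLXVII = 567
CDLXX = 470
567 is larger

DLXVII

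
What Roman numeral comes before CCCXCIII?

CCCXCIII = 393, so the previous integer is 393 - 1 = 392

CCCXCII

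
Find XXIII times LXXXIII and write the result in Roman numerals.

XXIII = 23
LXXXIII = 83
23 × 83 = 1909

MCMIX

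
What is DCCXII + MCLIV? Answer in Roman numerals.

DCCXII = 712
MCLIV = 1154
712 + 1154 = 1866

MDCCCLXVI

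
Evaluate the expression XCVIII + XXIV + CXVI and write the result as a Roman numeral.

XCVIII = 98, XXIV = 24, CXVI = 116
98 + 24 = 122
122 + 116 = 238

CCXXXVIII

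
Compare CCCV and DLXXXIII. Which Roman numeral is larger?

CCCV = 305
DLXXXIII = 583
583 is larger

DLXXXIII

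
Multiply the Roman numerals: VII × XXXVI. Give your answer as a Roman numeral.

VII = 7
XXXVI = 36
7 × 36 = 252

CCLII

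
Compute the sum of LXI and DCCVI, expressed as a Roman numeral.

LXI = 61
DCCVI = 706
61 + 706 = 767

DCCLXVII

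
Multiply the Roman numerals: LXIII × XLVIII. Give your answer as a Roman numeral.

LXIII = 63
XLVIII = 48
63 × 48 = 3024

MMMXXIV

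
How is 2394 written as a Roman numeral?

Convert 2394 to Roman numerals:
  2394 contains 2×1000 (MM)
  394 contains 3×100 (CCC)
  94 contains 1×90 (XC)
  4 contains 1×4 (IV)

MMCCCXCIV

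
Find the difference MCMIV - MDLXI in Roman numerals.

MCMIV = 1904
MDLXI = 1561
1904 - 1561 = 343

CCCXLIII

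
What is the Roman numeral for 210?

Convert 210 to Roman numerals:
  210 contains 2×100 (CC)
  10 contains 1×10 (X)

CCX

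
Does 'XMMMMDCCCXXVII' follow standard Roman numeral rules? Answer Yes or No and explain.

'XMMMMDCCCXXVII': More than 3 consecutive M's

No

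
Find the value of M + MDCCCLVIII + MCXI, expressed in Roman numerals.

M = 1000, MDCCCLVIII = 1858, MCXI = 1111
1000 + 1858 = 2858
2858 + 1111 = 3969

MMMCMLXIX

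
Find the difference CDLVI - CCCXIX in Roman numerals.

CDLVI = 456
CCCXIX = 319
456 - 319 = 137

CXXXVII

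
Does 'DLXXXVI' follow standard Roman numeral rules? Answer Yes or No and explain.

'DLXXXVI': Check the rules: uses only the symbols I, V, X, L, C, D, M; no symbol is repeated more than three times in a row; V, L and D each appear at most once; no smaller symbol precedes a larger one (values never increase from left to right). Value: D (500) + L (50) + X (10) + X (10) + X (10) + V (5) + I (1) = 586. So it is a valid standard Roman numeral.

Yes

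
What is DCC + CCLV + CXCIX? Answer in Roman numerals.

DCC = 700, CCLV = 255, CXCIX = 199
700 + 255 = 955
955 + 199 = 1154

MCLIV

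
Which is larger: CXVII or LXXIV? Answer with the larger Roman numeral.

CXVII = 117
LXXIV = 74
117 is larger

CXVII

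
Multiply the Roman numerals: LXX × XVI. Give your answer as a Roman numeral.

LXX = 70
XVI = 16
70 × 16 = 1120

MCXX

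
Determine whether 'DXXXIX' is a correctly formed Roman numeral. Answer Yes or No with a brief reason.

'DXXXIX': Check the rules: uses only the symbols I, V, X, L, C, D, M; no symbol is repeated more than three times in a row; V, L and D each appear at most once; the only place a smaller symbol precedes a larger one is the allowed subtractive pair IX, the symbol right after such a pair (if any) is smaller than the pair's first symbol, and otherwise the values never increase from left to right. Value: D (500) + X (10) + X (10) + X (10) + IX (9) = 539. So it is a valid standard Roman numeral.

Yes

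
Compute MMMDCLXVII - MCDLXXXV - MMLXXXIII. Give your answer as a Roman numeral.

MMMDCLXVII = 3667, MCDLXXXV = 1485, MMLXXXIII = 2083
3667 - 1485 = 2182
2182 - 2083 = 99

XCIX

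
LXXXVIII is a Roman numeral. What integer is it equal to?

LXXXVIII: L=50, X=10, X=10, X=10, V=5, I=1, I=1, I=1
50 + 10 + 10 + 10 + 5 + 1 + 1 + 1 = 88

88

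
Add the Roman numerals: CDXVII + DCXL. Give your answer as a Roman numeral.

CDXVII = 417
DCXL = 640
417 + 640 = 1057

MLVII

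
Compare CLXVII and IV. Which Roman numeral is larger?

CLXVII = 167
IV = 4
167 is larger

CLXVII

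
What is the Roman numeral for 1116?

Convert 1116 to Roman numerals:
  1116 contains 1×1000 (M)
  116 contains 1×100 (C)
  16 contains 1×10 (X)
  6 contains 1×5 (V)
  1 contains 1×1 (I)

MCXVI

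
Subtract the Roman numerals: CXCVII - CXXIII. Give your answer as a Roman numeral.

CXCVII = 197
CXXIII = 123
197 - 123 = 74

LXXIV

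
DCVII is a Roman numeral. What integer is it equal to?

DCVII: D=500, C=100, V=5, I=1, I=1
500 + 100 + 5 + 1 + 1 = 607

607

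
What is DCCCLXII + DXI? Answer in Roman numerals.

DCCCLXII = 862
DXI = 511
862 + 511 = 1373

MCCCLXXIII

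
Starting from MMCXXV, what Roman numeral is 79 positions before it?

MMCXXV = 2125
2125 - 79 = 2046

MMXLVI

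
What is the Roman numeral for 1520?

Convert 1520 to Roman numerals:
  1520 contains 1×1000 (M)
  520 contains 1×500 (D)
  20 contains 2×10 (XX)

MDXX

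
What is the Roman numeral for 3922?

Convert 3922 to Roman numerals:
  3922 contains 3×1000 (MMM)
  922 contains 1×900 (CM)
  22 contains 2×10 (XX)
  2 contains 2×1 (II)

MMMCMXXII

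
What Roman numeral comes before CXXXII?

CXXXII = 132, so the previous integer is 132 - 1 = 131

CXXXI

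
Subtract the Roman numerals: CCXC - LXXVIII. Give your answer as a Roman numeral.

CCXC = 290
LXXVIII = 78
290 - 78 = 212

CCXII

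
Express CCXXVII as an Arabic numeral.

CCXXVII: C=100, C=100, X=10, X=10, V=5, I=1, I=1
100 + 100 + 10 + 10 + 5 + 1 + 1 = 227

227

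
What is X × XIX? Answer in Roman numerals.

X = 10
XIX = 19
10 × 19 = 190

CXC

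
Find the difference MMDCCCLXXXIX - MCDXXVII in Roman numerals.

MMDCCCLXXXIX = 2889
MCDXXVII = 1427
2889 - 1427 = 1462

MCDLXII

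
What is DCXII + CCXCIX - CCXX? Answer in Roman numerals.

DCXII = 612, CCXCIX = 299, CCXX = 220
612 + 299 = 911
911 - 220 = 691

DCXCI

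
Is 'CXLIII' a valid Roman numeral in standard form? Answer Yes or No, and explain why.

'CXLIII': Check the rules: uses only the symbols I, V, X, L, C, D, M; no symbol is repeated more than three times in a row; V, L and D each appear at most once; the only place a smaller symbol precedes a larger one is the allowed subtractive pair XL, the symbol right after such a pair (if any) is smaller than the pair's first symbol, and otherwise the values never increase from left to right. Value: C (100) + XL (40) + I (1) + I (1) + I (1) = 143. So it is a valid standard Roman numeral.

Yes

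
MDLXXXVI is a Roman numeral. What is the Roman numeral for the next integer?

MDLXXXVI = 1586; next is 1587

MDLXXXVII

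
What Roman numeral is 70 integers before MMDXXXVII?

MMDXXXVII = 2537
2537 - 70 = 2467

MMCDLXVII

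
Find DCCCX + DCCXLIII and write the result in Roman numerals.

DCCCX = 810
DCCXLIII = 743
810 + 743 = 1553

MDLIII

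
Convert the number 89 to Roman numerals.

Convert 89 to Roman numerals:
  89 contains 1×50 (L)
  39 contains 3×10 (XXX)
  9 contains 1×9 (IX)

LXXXIX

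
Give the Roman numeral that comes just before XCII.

XCII = 92; previous is 91

XCI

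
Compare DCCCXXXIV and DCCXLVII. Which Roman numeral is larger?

DCCCXXXIV = 834
DCCXLVII = 747
834 is larger

DCCCXXXIV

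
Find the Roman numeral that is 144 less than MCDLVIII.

MCDLVIII = 1458
1458 - 144 = 1314

MCCCXIV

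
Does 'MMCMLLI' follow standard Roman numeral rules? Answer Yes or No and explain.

'MMCMLLI': L should not appear more than once

No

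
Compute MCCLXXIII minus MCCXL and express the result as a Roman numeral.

MCCLXXIII = 1273
MCCXL = 1240
1273 - 1240 = 33

XXXIII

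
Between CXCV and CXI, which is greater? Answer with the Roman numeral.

CXCV = 195
CXI = 111
195 is larger

CXCV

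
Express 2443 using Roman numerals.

Convert 2443 to Roman numerals:
  2443 contains 2×1000 (MM)
  443 contains 1×400 (CD)
  43 contains 1×40 (XL)
  3 contains 3×1 (III)

MMCDXLIII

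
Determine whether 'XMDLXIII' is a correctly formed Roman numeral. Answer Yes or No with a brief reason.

'XMDLXIII': Invalid subtractive combination: XM

No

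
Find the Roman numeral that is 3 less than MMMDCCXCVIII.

MMMDCCXCVIII = 3798
3798 - 3 = 3795

MMMDCCXCV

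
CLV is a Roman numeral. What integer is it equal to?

CLV: C=100, L=50, V=5
100 + 50 + 5 = 155

155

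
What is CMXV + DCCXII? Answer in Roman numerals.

CMXV = 915
DCCXII = 712
915 + 712 = 1627

MDCXXVII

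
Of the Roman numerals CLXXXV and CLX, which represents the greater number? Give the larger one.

CLXXXV = 185
CLX = 160
185 is larger

CLXXXV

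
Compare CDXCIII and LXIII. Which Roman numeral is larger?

CDXCIII = 493
LXIII = 63
493 is larger

CDXCIII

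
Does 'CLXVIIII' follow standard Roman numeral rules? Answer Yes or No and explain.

'CLXVIIII': More than 3 consecutive I's

No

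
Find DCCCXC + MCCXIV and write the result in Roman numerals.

DCCCXC = 890
MCCXIV = 1214
890 + 1214 = 2104

MMCIV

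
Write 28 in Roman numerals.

Convert 28 to Roman numerals:
  28 contains 2×10 (XX)
  8 contains 1×5 (V)
  3 contains 3×1 (III)

XXVIII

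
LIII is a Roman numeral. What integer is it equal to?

LIII: L=50, I=1, I=1, I=1
50 + 1 + 1 + 1 = 53

53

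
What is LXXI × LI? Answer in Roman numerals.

LXXI = 71
LI = 51
71 × 51 = 3621

MMMDCXXI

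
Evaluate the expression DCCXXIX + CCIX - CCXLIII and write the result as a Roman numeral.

DCCXXIX = 729, CCIX = 209, CCXLIII = 243
729 + 209 = 938
938 - 243 = 695

DCXCV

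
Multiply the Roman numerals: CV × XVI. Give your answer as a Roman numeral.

CV = 105
XVI = 16
105 × 16 = 1680

MDCLXXX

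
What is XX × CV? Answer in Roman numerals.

XX = 20
CV = 105
20 × 105 = 2100

MMC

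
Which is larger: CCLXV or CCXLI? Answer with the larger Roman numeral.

CCLXV = 265
CCXLI = 241
265 is larger

CCLXV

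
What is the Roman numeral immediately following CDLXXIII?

CDLXXIII = 473, so the next integer is 473 + 1 = 474

CDLXXIV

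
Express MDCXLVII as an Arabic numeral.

MDCXLVII: M=1000, D=500, C=100, XL=40, V=5, I=1, I=1
1000 + 500 + 100 + 40 + 5 + 1 + 1 = 1647

1647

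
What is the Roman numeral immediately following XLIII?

XLIII = 43; next is 44

XLIV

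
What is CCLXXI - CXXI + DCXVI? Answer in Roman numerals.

CCLXXI = 271, CXXI = 121, DCXVI = 616
271 - 121 = 150
150 + 616 = 766

DCCLXVI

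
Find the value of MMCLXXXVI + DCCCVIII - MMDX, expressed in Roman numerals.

MMCLXXXVI = 2186, DCCCVIII = 808, MMDX = 2510
2186 + 808 = 2994
2994 - 2510 = 484

CDLXXXIV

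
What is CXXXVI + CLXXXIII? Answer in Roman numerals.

CXXXVI = 136
CLXXXIII = 183
136 + 183 = 319

CCCXIX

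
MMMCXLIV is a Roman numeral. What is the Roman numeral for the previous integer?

MMMCXLIV = 3144, so the previous integer is 3144 - 1 = 3143

MMMCXLIII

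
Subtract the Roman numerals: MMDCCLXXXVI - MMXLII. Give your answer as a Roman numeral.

MMDCCLXXXVI = 2786
MMXLII = 2042
2786 - 2042 = 744

DCCXLIV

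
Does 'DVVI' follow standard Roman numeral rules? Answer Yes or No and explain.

'DVVI': V should not appear more than once

No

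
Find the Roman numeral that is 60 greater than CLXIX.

CLXIX = 169
169 + 60 = 229

CCXXIX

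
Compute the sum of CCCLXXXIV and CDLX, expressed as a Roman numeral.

CCCLXXXIV = 384
CDLX = 460
384 + 460 = 844

DCCCXLIV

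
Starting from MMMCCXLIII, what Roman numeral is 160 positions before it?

MMMCCXLIII = 3243
3243 - 160 = 3083

MMMLXXXIII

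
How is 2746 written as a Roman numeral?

Convert 2746 to Roman numerals:
  2746 contains 2×1000 (MM)
  746 contains 1×500 (D)
  246 contains 2×100 (CC)
  46 contains 1×40 (XL)
  6 contains 1×5 (V)
  1 contains 1×1 (I)

MMDCCXLVI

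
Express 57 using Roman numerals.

Convert 57 to Roman numerals:
  57 contains 1×50 (L)
  7 contains 1×5 (V)
  2 contains 2×1 (II)

LVII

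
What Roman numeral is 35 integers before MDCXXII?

MDCXXII = 1622
1622 - 35 = 1587

MDLXXXVII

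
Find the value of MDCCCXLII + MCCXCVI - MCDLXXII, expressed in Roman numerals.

MDCCCXLII = 1842, MCCXCVI = 1296, MCDLXXII = 1472
1842 + 1296 = 3138
3138 - 1472 = 1666

MDCLXVI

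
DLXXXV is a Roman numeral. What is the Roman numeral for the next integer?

DLXXXV = 585, so the next integer is 585 + 1 = 586

DLXXXVI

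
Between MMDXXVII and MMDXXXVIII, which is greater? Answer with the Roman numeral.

MMDXXVII = 2527
MMDXXXVIII = 2538
2538 is larger

MMDXXXVIII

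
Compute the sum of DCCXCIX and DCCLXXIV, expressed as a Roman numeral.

DCCXCIX = 799
DCCLXXIV = 774
799 + 774 = 1573

MDLXXIII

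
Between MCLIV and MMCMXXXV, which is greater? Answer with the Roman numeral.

MCLIV = 1154
MMCMXXXV = 2935
2935 is larger

MMCMXXXV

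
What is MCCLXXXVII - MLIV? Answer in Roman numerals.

MCCLXXXVII = 1287
MLIV = 1054
1287 - 1054 = 233

CCXXXIII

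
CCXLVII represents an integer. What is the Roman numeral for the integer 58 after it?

CCXLVII = 247
247 + 58 = 305

CCCV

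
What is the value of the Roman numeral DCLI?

DCLI: D=500, C=100, L=50, I=1
500 + 100 + 50 + 1 = 651

651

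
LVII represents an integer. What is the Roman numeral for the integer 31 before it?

LVII = 57
57 - 31 = 26

XXVI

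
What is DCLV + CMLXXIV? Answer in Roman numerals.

DCLV = 655
CMLXXIV = 974
655 + 974 = 1629

MDCXXIX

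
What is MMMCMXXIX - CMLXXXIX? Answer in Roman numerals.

MMMCMXXIX = 3929
CMLXXXIX = 989
3929 - 989 = 2940

MMCMXL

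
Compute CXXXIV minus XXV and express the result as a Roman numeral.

CXXXIV = 134
XXV = 25
134 - 25 = 109

CIX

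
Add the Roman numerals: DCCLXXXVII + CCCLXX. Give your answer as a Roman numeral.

DCCLXXXVII = 787
CCCLXX = 370
787 + 370 = 1157

MCLVII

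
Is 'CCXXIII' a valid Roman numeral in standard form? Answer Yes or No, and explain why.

'CCXXIII': Check the rules: uses only the symbols I, V, X, L, C, D, M; no symbol is repeated more than three times in a row; V, L and D each appear at most once; no smaller symbol precedes a larger one (values never increase from left to right). Value: C (100) + C (100) + X (10) + X (10) + I (1) + I (1) + I (1) = 223. So it is a valid standard Roman numeral.

Yes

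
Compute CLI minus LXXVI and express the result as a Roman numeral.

CLI = 151
LXXVI = 76
151 - 76 = 75

LXXV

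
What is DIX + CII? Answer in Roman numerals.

DIX = 509
CII = 102
509 + 102 = 611

DCXI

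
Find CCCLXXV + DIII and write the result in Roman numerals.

CCCLXXV = 375
DIII = 503
375 + 503 = 878

DCCCLXXVIII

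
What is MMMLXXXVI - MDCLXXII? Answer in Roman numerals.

MMMLXXXVI = 3086
MDCLXXII = 1672
3086 - 1672 = 1414

MCDXIV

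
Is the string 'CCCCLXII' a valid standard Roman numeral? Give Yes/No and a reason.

'CCCCLXII': More than 3 consecutive C's

No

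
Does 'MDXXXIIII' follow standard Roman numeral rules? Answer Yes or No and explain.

'MDXXXIIII': More than 3 consecutive I's

No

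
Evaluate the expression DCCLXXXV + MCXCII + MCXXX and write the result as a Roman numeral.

DCCLXXXV = 785, MCXCII = 1192, MCXXX = 1130
785 + 1192 = 1977
1977 + 1130 = 3107

MMMCVII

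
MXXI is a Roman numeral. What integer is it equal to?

MXXI: M=1000, X=10, X=10, I=1
1000 + 10 + 10 + 1 = 1021

1021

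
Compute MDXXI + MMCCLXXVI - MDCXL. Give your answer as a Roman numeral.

MDXXI = 1521, MMCCLXXVI = 2276, MDCXL = 1640
1521 + 2276 = 3797
3797 - 1640 = 2157

MMCLVII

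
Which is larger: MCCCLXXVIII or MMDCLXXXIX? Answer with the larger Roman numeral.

MCCCLXXVIII = 1378
MMDCLXXXIX = 2689
2689 is larger

MMDCLXXXIX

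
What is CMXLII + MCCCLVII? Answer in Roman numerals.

CMXLII = 942
MCCCLVII = 1357
942 + 1357 = 2299

MMCCXCIX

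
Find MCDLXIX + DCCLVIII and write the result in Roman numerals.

MCDLXIX = 1469
DCCLVIII = 758
1469 + 758 = 2227

MMCCXXVII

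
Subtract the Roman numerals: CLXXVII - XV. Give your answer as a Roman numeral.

CLXXVII = 177
XV = 15
177 - 15 = 162

CLXII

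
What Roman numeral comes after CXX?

CXX = 120; next is 121

CXXI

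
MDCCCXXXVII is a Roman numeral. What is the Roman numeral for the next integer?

MDCCCXXXVII = 1837, so the next integer is 1837 + 1 = 1838

MDCCCXXXVIII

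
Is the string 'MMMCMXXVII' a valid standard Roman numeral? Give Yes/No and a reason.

'MMMCMXXVII': Check the rules: uses only the symbols I, V, X, L, C, D, M; no symbol is repeated more than three times in a row; V, L and D each appear at most once; the only place a smaller symbol precedes a larger one is the allowed subtractive pair CM, the symbol right after such a pair (if any) is smaller than the pair's first symbol, and otherwise the values never increase from left to right. Value: M (1000) + M (1000) + M (1000) + CM (900) + X (10) + X (10) + V (5) + I (1) + I (1) = 3927. So it is a valid standard Roman numeral.

Yes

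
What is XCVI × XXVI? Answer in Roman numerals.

XCVI = 96
XXVI = 26
96 × 26 = 2496

MMCDXCVI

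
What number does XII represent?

XII: X=10, I=1, I=1
10 + 1 + 1 = 12

12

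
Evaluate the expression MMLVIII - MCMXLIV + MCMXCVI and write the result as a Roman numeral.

MMLVIII = 2058, MCMXLIV = 1944, MCMXCVI = 1996
2058 - 1944 = 114
114 + 1996 = 2110

MMCX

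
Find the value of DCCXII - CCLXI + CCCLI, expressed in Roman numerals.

DCCXII = 712, CCLXI = 261, CCCLI = 351
712 - 261 = 451
451 + 351 = 802

DCCCII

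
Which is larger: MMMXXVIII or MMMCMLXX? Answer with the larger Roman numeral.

MMMXXVIII = 3028
MMMCMLXX = 3970
3970 is larger

MMMCMLXX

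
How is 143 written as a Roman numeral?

Convert 143 to Roman numerals:
  143 contains 1×100 (C)
  43 contains 1×40 (XL)
  3 contains 3×1 (III)

CXLIII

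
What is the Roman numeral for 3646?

Convert 3646 to Roman numerals:
  3646 contains 3×1000 (MMM)
  646 contains 1×500 (D)
  146 contains 1×100 (C)
  46 contains 1×40 (XL)
  6 contains 1×5 (V)
  1 contains 1×1 (I)

MMMDCXLVI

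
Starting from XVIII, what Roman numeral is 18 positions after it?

XVIII = 18
18 + 18 = 36

XXXVI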